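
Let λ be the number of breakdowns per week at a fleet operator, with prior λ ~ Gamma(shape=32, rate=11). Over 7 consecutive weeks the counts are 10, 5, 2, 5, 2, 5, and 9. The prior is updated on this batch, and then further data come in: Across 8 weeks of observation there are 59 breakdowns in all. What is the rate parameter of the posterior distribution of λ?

Total count: 10 + 5 + 2 + 5 + 2 + 5 + 9 = 38.
Total exposure: 7 weeks.
After the first batch: Gamma(32 + 38, 11 + 7) = Gamma(70, 18).
Total count 59 over total exposure 8 weeks.
After the second batch: Gamma(70 + 59, 18 + 8) = Gamma(129, 26).

26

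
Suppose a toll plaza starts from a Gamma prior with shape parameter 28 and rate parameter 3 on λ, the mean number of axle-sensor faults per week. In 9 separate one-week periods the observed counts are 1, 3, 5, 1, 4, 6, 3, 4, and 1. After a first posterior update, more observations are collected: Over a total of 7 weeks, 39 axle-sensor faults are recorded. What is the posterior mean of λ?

5

Total count: 1 + 3 + 5 + 1 + 4 + 6 + 3 + 4 + 1 = 28.
Total exposure: 9 weeks.
After the first batch: Gamma(28 + 28, 3 + 9) = Gamma(56, 12).
Total count 39 over total exposure 7 weeks.
After the second batch: Gamma(56 + 39, 12 + 7) = Gamma(95, 19).
Posterior mean = α'/β' = 95/19 = 5.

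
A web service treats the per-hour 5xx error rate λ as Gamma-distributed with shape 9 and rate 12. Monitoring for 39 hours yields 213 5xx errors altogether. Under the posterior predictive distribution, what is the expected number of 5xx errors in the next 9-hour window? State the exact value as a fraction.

Total count 213 over total exposure 39 hours.
Gamma(α, β) with Poisson data over total exposure Σt gives posterior Gamma(α+Σx, β+Σt) = Gamma(222, 51).
Predictive mean over a 9-hour window = T·E[λ|data] = 9·222/51 = 666/17.

666/17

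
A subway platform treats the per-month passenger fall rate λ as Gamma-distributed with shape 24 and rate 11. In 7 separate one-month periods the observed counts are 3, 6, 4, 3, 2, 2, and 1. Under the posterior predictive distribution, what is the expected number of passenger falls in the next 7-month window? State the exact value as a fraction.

35/2

Total count: 3 + 6 + 4 + 3 + 2 + 2 + 1 = 21.
Total exposure: 7 months.
Gamma(α, β) with Poisson data over total exposure Σt gives posterior Gamma(α+Σx, β+Σt) = Gamma(45, 18).
Predictive mean over a 7-month window = T·E[λ|data] = 7·45/18 = 35/2.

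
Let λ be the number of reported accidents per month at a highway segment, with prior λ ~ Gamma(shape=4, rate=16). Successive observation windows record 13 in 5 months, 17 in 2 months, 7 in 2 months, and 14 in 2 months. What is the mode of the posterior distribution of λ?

Total count: 13 + 17 + 7 + 14 = 51.
Total exposure: 5 + 2 + 2 + 2 = 11 months.
Posterior: α' = 4 + 51 = 55, β' = 16 + 11 = 27.
Posterior mode = (α'−1)/β' = 54/27 = 2.

2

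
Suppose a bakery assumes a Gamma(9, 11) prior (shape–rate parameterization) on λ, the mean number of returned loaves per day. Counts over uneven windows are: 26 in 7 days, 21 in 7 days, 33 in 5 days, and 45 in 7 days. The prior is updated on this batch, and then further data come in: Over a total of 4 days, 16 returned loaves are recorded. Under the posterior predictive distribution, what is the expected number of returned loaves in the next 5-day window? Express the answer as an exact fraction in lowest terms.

750/41

Total count: 26 + 21 + 33 + 45 = 125.
Total exposure: 7 + 7 + 5 + 7 = 26 days.
After the first batch: Gamma(9 + 125, 11 + 26) = Gamma(134, 37).
Total count 16 over total exposure 4 days.
After the second batch: Gamma(134 + 16, 37 + 4) = Gamma(150, 41).
Predictive mean over a 5-day window = T·E[λ|data] = 5·150/41 = 750/41.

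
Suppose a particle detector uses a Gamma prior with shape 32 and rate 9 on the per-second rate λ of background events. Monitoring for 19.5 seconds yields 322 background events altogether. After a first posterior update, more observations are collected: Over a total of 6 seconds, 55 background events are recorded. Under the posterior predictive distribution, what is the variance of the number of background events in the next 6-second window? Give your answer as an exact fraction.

Total count 322 over total exposure 19.5 seconds.
After the first batch: Gamma(32 + 322, 9 + 19.5) = Gamma(354, 57/2).
Total count 55 over total exposure 6 seconds.
After the second batch: Gamma(354 + 55, 57/2 + 6) = Gamma(409, 69/2).
The posterior predictive for a window of length T is Negative Binomial with variance T·α'·(β'+T)/β'² = 6·409·(81/2)/(4761/4) = 44172/529.

44172/529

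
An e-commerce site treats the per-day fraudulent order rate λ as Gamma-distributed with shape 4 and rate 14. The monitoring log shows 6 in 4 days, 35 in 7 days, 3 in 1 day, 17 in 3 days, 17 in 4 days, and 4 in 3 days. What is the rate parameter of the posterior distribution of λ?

Total count: 6 + 35 + 3 + 17 + 17 + 4 = 82.
Total exposure: 4 + 7 + 1 + 3 + 4 + 3 = 22 days.
By Gamma–Poisson conjugacy, the posterior is Gamma(α + Σx, β + Σt) = Gamma(4 + 82, 14 + 22) = Gamma(86, 36).

36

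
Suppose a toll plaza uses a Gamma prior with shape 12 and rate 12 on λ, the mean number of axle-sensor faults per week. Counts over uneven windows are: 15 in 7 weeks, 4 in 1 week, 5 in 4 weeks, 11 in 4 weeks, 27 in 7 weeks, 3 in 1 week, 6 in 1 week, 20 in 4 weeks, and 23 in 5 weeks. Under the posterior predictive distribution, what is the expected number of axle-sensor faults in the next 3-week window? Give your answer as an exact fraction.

Total count: 15 + 4 + 5 + 11 + 27 + 3 + 6 + 20 + 23 = 114.
Total exposure: 7 + 1 + 4 + 4 + 7 + 1 + 1 + 4 + 5 = 34 weeks.
Conjugate update: add total count to the shape and total exposure to the rate, giving Gamma(126, 46).
Predictive mean over a 3-week window = T·E[λ|data] = 3·126/46 = 189/23.

189/23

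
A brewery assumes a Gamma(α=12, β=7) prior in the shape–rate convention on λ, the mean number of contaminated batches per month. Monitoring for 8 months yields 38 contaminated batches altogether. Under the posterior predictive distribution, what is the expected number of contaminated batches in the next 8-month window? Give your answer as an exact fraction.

80/3

Total count 38 over total exposure 8 months.
Conjugate update: add total count to the shape and total exposure to the rate, giving Gamma(50, 15).
Predictive mean over an 8-month window = T·E[λ|data] = 8·50/15 = 80/3.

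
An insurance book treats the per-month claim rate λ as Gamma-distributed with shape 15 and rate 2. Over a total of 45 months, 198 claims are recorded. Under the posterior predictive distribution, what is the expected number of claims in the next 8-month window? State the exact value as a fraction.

Total count 198 over total exposure 45 months.
Gamma(α, β) with Poisson data over total exposure Σt gives posterior Gamma(α+Σx, β+Σt) = Gamma(213, 47).
Predictive mean over an 8-month window = T·E[λ|data] = 8·213/47 = 1704/47.

1704/47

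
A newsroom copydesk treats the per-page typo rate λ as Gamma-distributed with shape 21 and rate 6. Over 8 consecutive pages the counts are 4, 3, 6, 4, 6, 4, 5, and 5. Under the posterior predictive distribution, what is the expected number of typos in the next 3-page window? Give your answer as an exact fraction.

87/7

Total count: 4 + 3 + 6 + 4 + 6 + 4 + 5 + 5 = 37.
Total exposure: 8 pages.
The Gamma prior is conjugate for the Poisson rate, so λ | data ~ Gamma(21+37, 6+8) = Gamma(58, 14).
Predictive mean over a 3-page window = T·E[λ|data] = 3·58/14 = 87/7.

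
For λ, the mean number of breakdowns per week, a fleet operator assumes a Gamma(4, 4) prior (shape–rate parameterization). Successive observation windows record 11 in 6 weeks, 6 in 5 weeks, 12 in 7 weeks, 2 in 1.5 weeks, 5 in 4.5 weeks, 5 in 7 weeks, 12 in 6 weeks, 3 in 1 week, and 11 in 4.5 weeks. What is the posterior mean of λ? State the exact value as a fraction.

142/93

Total count: 11 + 6 + 12 + 2 + 5 + 5 + 12 + 3 + 11 = 67.
Total exposure: 6 + 5 + 7 + 1.5 + 4.5 + 7 + 6 + 1 + 4.5 = 42.5 weeks.
The Gamma prior is conjugate for the Poisson rate, so λ | data ~ Gamma(4+67, 4+42.5) = Gamma(71, 93/2).
Posterior mean = α'/β' = 71/(93/2) = 142/93.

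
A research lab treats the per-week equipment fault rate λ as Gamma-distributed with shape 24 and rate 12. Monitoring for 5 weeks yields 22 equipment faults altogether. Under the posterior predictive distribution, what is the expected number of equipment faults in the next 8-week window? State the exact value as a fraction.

Total count 22 over total exposure 5 weeks.
Gamma(α, β) with Poisson data over total exposure Σt gives posterior Gamma(α+Σx, β+Σt) = Gamma(46, 17).
Predictive mean over an 8-week window = T·E[λ|data] = 8·46/17 = 368/17.

368/17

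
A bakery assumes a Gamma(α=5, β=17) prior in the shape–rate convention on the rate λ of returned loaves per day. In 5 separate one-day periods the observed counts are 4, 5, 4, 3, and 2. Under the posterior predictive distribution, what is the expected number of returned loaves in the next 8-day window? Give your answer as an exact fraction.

Total count: 4 + 5 + 4 + 3 + 2 = 18.
Total exposure: 5 days.
Conjugate update: add total count to the shape and total exposure to the rate, giving Gamma(23, 22).
Predictive mean over an 8-day window = T·E[λ|data] = 8·23/22 = 92/11.

92/11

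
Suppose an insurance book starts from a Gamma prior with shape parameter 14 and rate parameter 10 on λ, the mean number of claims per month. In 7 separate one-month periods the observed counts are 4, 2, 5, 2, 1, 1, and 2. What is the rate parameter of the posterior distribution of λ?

Total count: 4 + 2 + 5 + 2 + 1 + 1 + 2 = 17.
Total exposure: 7 months.
Gamma(α, β) with Poisson data over total exposure Σt gives posterior Gamma(α+Σx, β+Σt) = Gamma(31, 17).

17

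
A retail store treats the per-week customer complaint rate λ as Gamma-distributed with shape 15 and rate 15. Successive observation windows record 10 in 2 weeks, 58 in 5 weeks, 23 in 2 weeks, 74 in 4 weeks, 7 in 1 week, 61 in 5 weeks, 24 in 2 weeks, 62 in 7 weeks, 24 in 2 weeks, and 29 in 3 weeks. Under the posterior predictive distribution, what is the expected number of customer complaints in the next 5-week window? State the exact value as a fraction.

Total count: 10 + 58 + 23 + 74 + 7 + 61 + 24 + 62 + 24 + 29 = 372.
Total exposure: 2 + 5 + 2 + 4 + 1 + 5 + 2 + 7 + 2 + 3 = 33 weeks.
Posterior: α' = 15 + 372 = 387, β' = 15 + 33 = 48.
Predictive mean over a 5-week window = T·E[λ|data] = 5·387/48 = 645/16.

645/16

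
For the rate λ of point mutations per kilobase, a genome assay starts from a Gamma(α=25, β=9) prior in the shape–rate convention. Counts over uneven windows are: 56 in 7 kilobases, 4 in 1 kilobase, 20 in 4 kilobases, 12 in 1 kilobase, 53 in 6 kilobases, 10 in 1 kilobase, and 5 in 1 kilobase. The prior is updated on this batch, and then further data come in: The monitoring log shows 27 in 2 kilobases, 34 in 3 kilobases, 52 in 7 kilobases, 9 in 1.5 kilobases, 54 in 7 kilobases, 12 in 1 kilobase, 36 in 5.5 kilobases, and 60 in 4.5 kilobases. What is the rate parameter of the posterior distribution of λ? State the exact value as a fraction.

123/2

Total count: 56 + 4 + 20 + 12 + 53 + 10 + 5 = 160.
Total exposure: 7 + 1 + 4 + 1 + 6 + 1 + 1 = 21 kilobases.
After the first batch: Gamma(25 + 160, 9 + 21) = Gamma(185, 30).
Total count: 27 + 34 + 52 + 9 + 54 + 12 + 36 + 60 = 284.
Total exposure: 2 + 3 + 7 + 1.5 + 7 + 1 + 5.5 + 4.5 = 31.5 kilobases.
After the second batch: Gamma(185 + 284, 30 + 31.5) = Gamma(469, 123/2).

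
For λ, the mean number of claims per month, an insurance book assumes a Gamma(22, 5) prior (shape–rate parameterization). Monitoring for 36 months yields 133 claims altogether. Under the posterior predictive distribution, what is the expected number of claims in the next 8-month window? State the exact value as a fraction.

1240/41

Total count 133 over total exposure 36 months.
The Gamma prior is conjugate for the Poisson rate, so λ | data ~ Gamma(22+133, 5+36) = Gamma(155, 41).
Predictive mean over an 8-month window = T·E[λ|data] = 8·155/41 = 1240/41.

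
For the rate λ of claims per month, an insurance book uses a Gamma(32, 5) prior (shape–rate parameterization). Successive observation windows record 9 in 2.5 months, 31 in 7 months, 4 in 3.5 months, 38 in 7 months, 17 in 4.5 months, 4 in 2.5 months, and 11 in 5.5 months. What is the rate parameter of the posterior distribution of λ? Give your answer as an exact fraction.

Total count: 9 + 31 + 4 + 38 + 17 + 4 + 11 = 114.
Total exposure: 2.5 + 7 + 3.5 + 7 + 4.5 + 2.5 + 5.5 = 32.5 months.
By Gamma–Poisson conjugacy, the posterior is Gamma(α + Σx, β + Σt) = Gamma(32 + 114, 5 + 32.5) = Gamma(146, 75/2).

75/2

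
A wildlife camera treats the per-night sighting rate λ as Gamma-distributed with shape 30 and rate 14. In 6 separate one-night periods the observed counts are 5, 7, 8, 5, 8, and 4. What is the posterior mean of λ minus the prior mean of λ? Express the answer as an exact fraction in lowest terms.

169/140

Total count: 5 + 7 + 8 + 5 + 8 + 4 = 37.
Total exposure: 6 nights.
The Gamma prior is conjugate for the Poisson rate, so λ | data ~ Gamma(30+37, 14+6) = Gamma(67, 20).
Posterior mean = 67/20 = 67/20; prior mean = 30/14 = 15/7. Difference = 67/20 − 15/7 = 169/140.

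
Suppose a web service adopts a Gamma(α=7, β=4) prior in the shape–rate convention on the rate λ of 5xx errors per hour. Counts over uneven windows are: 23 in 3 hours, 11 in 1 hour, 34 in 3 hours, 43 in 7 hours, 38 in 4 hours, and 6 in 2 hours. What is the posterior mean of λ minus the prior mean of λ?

5

Total count: 23 + 11 + 34 + 43 + 38 + 6 = 155.
Total exposure: 3 + 1 + 3 + 7 + 4 + 2 = 20 hours.
By Gamma–Poisson conjugacy, the posterior is Gamma(α + Σx, β + Σt) = Gamma(7 + 155, 4 + 20) = Gamma(162, 24).
Posterior mean = 162/24 = 27/4; prior mean = 7/4 = 7/4. Difference = 27/4 − 7/4 = 5.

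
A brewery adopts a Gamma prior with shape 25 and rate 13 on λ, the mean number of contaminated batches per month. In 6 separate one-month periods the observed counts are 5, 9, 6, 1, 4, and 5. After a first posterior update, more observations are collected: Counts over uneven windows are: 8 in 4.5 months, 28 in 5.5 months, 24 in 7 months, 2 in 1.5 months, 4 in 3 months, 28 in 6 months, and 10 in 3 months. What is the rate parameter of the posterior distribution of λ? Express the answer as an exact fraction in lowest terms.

Total count: 5 + 9 + 6 + 1 + 4 + 5 = 30.
Total exposure: 6 months.
After the first batch: Gamma(25 + 30, 13 + 6) = Gamma(55, 19).
Total count: 8 + 28 + 24 + 2 + 4 + 28 + 10 = 104.
Total exposure: 4.5 + 5.5 + 7 + 1.5 + 3 + 6 + 3 = 30.5 months.
After the second batch: Gamma(55 + 104, 19 + 30.5) = Gamma(159, 99/2).

99/2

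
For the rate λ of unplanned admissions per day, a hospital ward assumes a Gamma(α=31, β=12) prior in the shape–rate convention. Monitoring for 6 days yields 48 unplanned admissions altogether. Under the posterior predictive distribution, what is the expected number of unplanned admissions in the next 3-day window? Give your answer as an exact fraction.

79/6

Total count 48 over total exposure 6 days.
Gamma(α, β) with Poisson data over total exposure Σt gives posterior Gamma(α+Σx, β+Σt) = Gamma(79, 18).
Predictive mean over a 3-day window = T·E[λ|data] = 3·79/18 = 79/6.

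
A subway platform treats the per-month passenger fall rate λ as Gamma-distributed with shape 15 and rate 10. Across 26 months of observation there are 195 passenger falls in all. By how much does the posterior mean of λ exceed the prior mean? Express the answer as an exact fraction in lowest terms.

13/3

Total count 195 over total exposure 26 months.
The Gamma prior is conjugate for the Poisson rate, so λ | data ~ Gamma(15+195, 10+26) = Gamma(210, 36).
Posterior mean = 210/36 = 35/6; prior mean = 15/10 = 3/2. Difference = 35/6 − 3/2 = 13/3.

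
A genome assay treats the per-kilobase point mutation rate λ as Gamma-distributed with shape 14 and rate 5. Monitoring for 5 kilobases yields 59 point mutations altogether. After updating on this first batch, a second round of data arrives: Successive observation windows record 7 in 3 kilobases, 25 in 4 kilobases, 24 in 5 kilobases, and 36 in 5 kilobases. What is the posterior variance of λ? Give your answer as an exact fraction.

55/243

Total count 59 over total exposure 5 kilobases.
After the first batch: Gamma(14 + 59, 5 + 5) = Gamma(73, 10).
Total count: 7 + 25 + 24 + 36 = 92.
Total exposure: 3 + 4 + 5 + 5 = 17 kilobases.
After the second batch: Gamma(73 + 92, 10 + 17) = Gamma(165, 27).
Posterior variance = α'/β'² = 165/729 = 55/243.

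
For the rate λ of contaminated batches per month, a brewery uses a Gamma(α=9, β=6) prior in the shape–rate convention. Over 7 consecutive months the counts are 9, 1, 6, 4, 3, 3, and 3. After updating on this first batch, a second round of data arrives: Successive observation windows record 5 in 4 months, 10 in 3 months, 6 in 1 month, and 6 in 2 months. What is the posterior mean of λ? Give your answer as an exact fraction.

65/23

Total count: 9 + 1 + 6 + 4 + 3 + 3 + 3 = 29.
Total exposure: 7 months.
After the first batch: Gamma(9 + 29, 6 + 7) = Gamma(38, 13).
Total count: 5 + 10 + 6 + 6 = 27.
Total exposure: 4 + 3 + 1 + 2 = 10 months.
After the second batch: Gamma(38 + 27, 13 + 10) = Gamma(65, 23).
Posterior mean = α'/β' = 65/23.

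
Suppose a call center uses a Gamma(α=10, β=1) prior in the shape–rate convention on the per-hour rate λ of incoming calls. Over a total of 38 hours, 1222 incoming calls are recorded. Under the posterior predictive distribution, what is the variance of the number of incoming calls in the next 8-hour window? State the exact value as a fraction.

463232/1521

Total count 1222 over total exposure 38 hours.
The Gamma prior is conjugate for the Poisson rate, so λ | data ~ Gamma(10+1222, 1+38) = Gamma(1232, 39).
The posterior predictive for a window of length T is Negative Binomial with variance T·α'·(β'+T)/β'² = 8·1232·47/1521 = 463232/1521.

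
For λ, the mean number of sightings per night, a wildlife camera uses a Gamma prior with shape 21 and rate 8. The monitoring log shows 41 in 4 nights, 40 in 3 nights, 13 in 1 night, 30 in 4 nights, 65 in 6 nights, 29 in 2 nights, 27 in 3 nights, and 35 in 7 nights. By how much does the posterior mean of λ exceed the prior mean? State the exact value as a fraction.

805/152

Total count: 41 + 40 + 13 + 30 + 65 + 29 + 27 + 35 = 280.
Total exposure: 4 + 3 + 1 + 4 + 6 + 2 + 3 + 7 = 30 nights.
By Gamma–Poisson conjugacy, the posterior is Gamma(α + Σx, β + Σt) = Gamma(21 + 280, 8 + 30) = Gamma(301, 38).
Posterior mean = 301/38 = 301/38; prior mean = 21/8 = 21/8. Difference = 301/38 − 21/8 = 805/152.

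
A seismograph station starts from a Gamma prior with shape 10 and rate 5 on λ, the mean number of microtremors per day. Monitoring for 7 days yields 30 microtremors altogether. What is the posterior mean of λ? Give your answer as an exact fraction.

Total count 30 over total exposure 7 days.
The Gamma prior is conjugate for the Poisson rate, so λ | data ~ Gamma(10+30, 5+7) = Gamma(40, 12).
Posterior mean = α'/β' = 40/12 = 10/3.

10/3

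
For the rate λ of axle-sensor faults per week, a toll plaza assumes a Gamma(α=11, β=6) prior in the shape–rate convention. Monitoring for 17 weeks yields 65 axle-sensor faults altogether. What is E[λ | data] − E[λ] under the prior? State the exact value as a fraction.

Total count 65 over total exposure 17 weeks.
By Gamma–Poisson conjugacy, the posterior is Gamma(α + Σx, β + Σt) = Gamma(11 + 65, 6 + 17) = Gamma(76, 23).
Posterior mean = 76/23 = 76/23; prior mean = 11/6 = 11/6. Difference = 76/23 − 11/6 = 203/138.

203/138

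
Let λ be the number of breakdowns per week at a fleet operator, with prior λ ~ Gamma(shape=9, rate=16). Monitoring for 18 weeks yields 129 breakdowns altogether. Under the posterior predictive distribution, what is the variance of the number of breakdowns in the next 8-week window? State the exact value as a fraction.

Total count 129 over total exposure 18 weeks.
Posterior: α' = 9 + 129 = 138, β' = 16 + 18 = 34.
The posterior predictive for a window of length T is Negative Binomial with variance T·α'·(β'+T)/β'² = 8·138·42/1156 = 11592/289.

11592/289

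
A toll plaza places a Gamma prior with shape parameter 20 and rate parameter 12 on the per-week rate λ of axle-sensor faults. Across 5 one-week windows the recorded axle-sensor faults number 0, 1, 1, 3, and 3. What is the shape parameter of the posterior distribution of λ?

28

Total count: 0 + 1 + 1 + 3 + 3 = 8.
Total exposure: 5 weeks.
Conjugate update: add total count to the shape and total exposure to the rate, giving Gamma(28, 17).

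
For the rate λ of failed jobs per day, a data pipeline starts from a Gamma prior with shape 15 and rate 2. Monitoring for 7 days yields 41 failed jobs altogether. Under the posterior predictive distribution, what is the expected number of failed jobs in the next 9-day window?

Total count 41 over total exposure 7 days.
Conjugate update: add total count to the shape and total exposure to the rate, giving Gamma(56, 9).
Predictive mean over a 9-day window = T·E[λ|data] = 9·56/9 = 56.

56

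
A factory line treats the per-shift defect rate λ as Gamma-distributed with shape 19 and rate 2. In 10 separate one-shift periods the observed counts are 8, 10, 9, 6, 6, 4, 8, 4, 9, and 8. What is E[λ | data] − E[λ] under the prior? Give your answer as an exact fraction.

Total count: 8 + 10 + 9 + 6 + 6 + 4 + 8 + 4 + 9 + 8 = 72.
Total exposure: 10 shifts.
By Gamma–Poisson conjugacy, the posterior is Gamma(α + Σx, β + Σt) = Gamma(19 + 72, 2 + 10) = Gamma(91, 12).
Posterior mean = 91/12 = 91/12; prior mean = 19/2 = 19/2. Difference = 91/12 − 19/2 = -23/12.

-23/12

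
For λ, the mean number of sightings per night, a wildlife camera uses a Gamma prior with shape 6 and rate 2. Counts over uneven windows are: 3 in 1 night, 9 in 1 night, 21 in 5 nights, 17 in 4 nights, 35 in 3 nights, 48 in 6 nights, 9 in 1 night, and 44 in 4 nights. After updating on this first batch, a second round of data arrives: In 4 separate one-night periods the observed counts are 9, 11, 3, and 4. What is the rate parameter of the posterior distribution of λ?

31

Total count: 3 + 9 + 21 + 17 + 35 + 48 + 9 + 44 = 186.
Total exposure: 1 + 1 + 5 + 4 + 3 + 6 + 1 + 4 = 25 nights.
After the first batch: Gamma(6 + 186, 2 + 25) = Gamma(192, 27).
Total count: 9 + 11 + 3 + 4 = 27.
Total exposure: 4 nights.
After the second batch: Gamma(192 + 27, 27 + 4) = Gamma(219, 31).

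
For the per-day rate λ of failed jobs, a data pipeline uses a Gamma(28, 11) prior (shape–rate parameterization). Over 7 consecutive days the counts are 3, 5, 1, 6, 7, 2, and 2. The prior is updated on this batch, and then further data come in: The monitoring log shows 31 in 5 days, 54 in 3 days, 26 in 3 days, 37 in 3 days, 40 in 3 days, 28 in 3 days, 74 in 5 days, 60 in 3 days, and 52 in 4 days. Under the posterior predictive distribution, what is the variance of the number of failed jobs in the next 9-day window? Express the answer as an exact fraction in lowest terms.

60534/625

Total count: 3 + 5 + 1 + 6 + 7 + 2 + 2 = 26.
Total exposure: 7 days.
After the first batch: Gamma(28 + 26, 11 + 7) = Gamma(54, 18).
Total count: 31 + 54 + 26 + 37 + 40 + 28 + 74 + 60 + 52 = 402.
Total exposure: 5 + 3 + 3 + 3 + 3 + 3 + 5 + 3 + 4 = 32 days.
After the second batch: Gamma(54 + 402, 18 + 32) = Gamma(456, 50).
The posterior predictive for a window of length T is Negative Binomial with variance T·α'·(β'+T)/β'² = 9·456·59/2500 = 60534/625.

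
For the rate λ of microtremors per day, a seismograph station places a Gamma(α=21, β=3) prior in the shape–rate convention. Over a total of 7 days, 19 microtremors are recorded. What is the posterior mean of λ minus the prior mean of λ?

-3

Total count 19 over total exposure 7 days.
Conjugate update: add total count to the shape and total exposure to the rate, giving Gamma(40, 10).
Posterior mean = 40/10 = 4; prior mean = 21/3 = 7. Difference = 4 − 7 = -3.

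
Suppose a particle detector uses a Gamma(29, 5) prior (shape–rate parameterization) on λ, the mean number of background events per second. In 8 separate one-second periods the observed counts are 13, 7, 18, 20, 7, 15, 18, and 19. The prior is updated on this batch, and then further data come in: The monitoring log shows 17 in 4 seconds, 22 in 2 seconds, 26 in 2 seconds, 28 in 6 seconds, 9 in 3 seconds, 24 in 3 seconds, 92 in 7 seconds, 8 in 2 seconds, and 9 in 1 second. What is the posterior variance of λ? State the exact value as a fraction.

Total count: 13 + 7 + 18 + 20 + 7 + 15 + 18 + 19 = 117.
Total exposure: 8 seconds.
After the first batch: Gamma(29 + 117, 5 + 8) = Gamma(146, 13).
Total count: 17 + 22 + 26 + 28 + 9 + 24 + 92 + 8 + 9 = 235.
Total exposure: 4 + 2 + 2 + 6 + 3 + 3 + 7 + 2 + 1 = 30 seconds.
After the second batch: Gamma(146 + 235, 13 + 30) = Gamma(381, 43).
Posterior variance = α'/β'² = 381/1849.

381/1849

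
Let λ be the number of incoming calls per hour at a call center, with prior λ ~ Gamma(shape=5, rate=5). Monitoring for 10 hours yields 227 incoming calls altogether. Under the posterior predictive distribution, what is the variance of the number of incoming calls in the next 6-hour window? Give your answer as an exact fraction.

3248/25

Total count 227 over total exposure 10 hours.
Posterior: α' = 5 + 227 = 232, β' = 5 + 10 = 15.
The posterior predictive for a window of length T is Negative Binomial with variance T·α'·(β'+T)/β'² = 6·232·21/225 = 3248/25.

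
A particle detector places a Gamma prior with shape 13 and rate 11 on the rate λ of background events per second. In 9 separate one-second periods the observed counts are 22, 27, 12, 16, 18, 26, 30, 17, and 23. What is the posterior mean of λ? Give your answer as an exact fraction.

51/5

Total count: 22 + 27 + 12 + 16 + 18 + 26 + 30 + 17 + 23 = 191.
Total exposure: 9 seconds.
By Gamma–Poisson conjugacy, the posterior is Gamma(α + Σx, β + Σt) = Gamma(13 + 191, 11 + 9) = Gamma(204, 20).
Posterior mean = α'/β' = 204/20 = 51/5.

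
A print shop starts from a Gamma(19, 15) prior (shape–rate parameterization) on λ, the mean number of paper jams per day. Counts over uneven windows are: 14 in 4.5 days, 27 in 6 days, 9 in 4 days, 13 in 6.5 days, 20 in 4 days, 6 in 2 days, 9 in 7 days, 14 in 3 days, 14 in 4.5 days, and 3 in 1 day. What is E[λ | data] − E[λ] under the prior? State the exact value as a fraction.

Total count: 14 + 27 + 9 + 13 + 20 + 6 + 9 + 14 + 14 + 3 = 129.
Total exposure: 4.5 + 6 + 4 + 6.5 + 4 + 2 + 7 + 3 + 4.5 + 1 = 42.5 days.
Conjugate update: add total count to the shape and total exposure to the rate, giving Gamma(148, 115/2).
Posterior mean = 148/(115/2) = 296/115; prior mean = 19/15 = 19/15. Difference = 296/115 − 19/15 = 451/345.

451/345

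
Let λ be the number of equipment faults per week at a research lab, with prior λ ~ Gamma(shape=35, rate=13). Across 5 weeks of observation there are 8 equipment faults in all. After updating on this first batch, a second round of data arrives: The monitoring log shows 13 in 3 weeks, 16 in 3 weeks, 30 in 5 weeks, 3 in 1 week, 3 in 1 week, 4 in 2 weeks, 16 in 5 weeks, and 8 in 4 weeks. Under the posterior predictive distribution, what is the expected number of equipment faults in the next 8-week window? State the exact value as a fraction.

544/21

Total count 8 over total exposure 5 weeks.
After the first batch: Gamma(35 + 8, 13 + 5) = Gamma(43, 18).
Total count: 13 + 16 + 30 + 3 + 3 + 4 + 16 + 8 = 93.
Total exposure: 3 + 3 + 5 + 1 + 1 + 2 + 5 + 4 = 24 weeks.
After the second batch: Gamma(43 + 93, 18 + 24) = Gamma(136, 42).
Predictive mean over an 8-week window = T·E[λ|data] = 8·136/42 = 544/21.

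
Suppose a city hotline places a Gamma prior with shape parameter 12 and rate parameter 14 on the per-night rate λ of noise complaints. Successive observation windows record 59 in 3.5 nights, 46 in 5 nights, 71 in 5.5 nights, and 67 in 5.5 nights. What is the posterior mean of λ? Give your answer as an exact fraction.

510/67

Total count: 59 + 46 + 71 + 67 = 243.
Total exposure: 3.5 + 5 + 5.5 + 5.5 = 19.5 nights.
Conjugate update: add total count to the shape and total exposure to the rate, giving Gamma(255, 67/2).
Posterior mean = α'/β' = 255/(67/2) = 510/67.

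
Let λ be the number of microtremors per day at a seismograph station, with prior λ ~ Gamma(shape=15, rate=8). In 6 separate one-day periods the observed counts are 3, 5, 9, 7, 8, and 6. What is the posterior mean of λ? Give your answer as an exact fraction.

53/14

Total count: 3 + 5 + 9 + 7 + 8 + 6 = 38.
Total exposure: 6 days.
Conjugate update: add total count to the shape and total exposure to the rate, giving Gamma(53, 14).
Posterior mean = α'/β' = 53/14.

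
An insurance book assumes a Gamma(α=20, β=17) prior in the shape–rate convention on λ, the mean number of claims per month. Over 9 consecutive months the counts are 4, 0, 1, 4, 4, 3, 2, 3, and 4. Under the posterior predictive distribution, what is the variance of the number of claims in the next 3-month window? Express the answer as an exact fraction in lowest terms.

Total count: 4 + 0 + 1 + 4 + 4 + 3 + 2 + 3 + 4 = 25.
Total exposure: 9 months.
Conjugate update: add total count to the shape and total exposure to the rate, giving Gamma(45, 26).
The posterior predictive for a window of length T is Negative Binomial with variance T·α'·(β'+T)/β'² = 3·45·29/676 = 3915/676.

3915/676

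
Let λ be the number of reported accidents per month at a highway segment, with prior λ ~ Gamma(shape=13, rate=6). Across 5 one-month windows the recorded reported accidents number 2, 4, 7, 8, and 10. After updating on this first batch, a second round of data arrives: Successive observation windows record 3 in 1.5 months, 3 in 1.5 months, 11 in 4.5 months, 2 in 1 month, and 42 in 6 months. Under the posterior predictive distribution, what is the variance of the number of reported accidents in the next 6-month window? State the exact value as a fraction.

Total count: 2 + 4 + 7 + 8 + 10 = 31.
Total exposure: 5 months.
After the first batch: Gamma(13 + 31, 6 + 5) = Gamma(44, 11).
Total count: 3 + 3 + 11 + 2 + 42 = 61.
Total exposure: 1.5 + 1.5 + 4.5 + 1 + 6 = 14.5 months.
After the second batch: Gamma(44 + 61, 11 + 14.5) = Gamma(105, 51/2).
The posterior predictive for a window of length T is Negative Binomial with variance T·α'·(β'+T)/β'² = 6·105·(63/2)/(2601/4) = 8820/289.

8820/289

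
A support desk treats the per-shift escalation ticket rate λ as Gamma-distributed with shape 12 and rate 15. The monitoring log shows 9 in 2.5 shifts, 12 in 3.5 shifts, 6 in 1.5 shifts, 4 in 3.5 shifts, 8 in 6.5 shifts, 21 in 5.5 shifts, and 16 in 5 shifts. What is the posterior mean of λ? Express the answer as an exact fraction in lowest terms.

Total count: 9 + 12 + 6 + 4 + 8 + 21 + 16 = 76.
Total exposure: 2.5 + 3.5 + 1.5 + 3.5 + 6.5 + 5.5 + 5 = 28 shifts.
Posterior: α' = 12 + 76 = 88, β' = 15 + 28 = 43.
Posterior mean = α'/β' = 88/43.

88/43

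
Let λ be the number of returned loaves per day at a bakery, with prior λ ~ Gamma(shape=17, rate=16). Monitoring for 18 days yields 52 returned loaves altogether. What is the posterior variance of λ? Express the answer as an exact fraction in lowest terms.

Total count 52 over total exposure 18 days.
Posterior: α' = 17 + 52 = 69, β' = 16 + 18 = 34.
Posterior variance = α'/β'² = 69/1156.

69/1156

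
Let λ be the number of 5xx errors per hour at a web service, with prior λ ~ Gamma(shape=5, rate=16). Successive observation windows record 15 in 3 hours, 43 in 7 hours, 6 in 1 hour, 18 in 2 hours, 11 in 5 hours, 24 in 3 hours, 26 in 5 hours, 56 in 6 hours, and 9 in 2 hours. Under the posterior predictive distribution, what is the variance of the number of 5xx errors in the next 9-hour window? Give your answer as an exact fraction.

113103/2500

Total count: 15 + 43 + 6 + 18 + 11 + 24 + 26 + 56 + 9 = 208.
Total exposure: 3 + 7 + 1 + 2 + 5 + 3 + 5 + 6 + 2 = 34 hours.
Posterior: α' = 5 + 208 = 213, β' = 16 + 34 = 50.
The posterior predictive for a window of length T is Negative Binomial with variance T·α'·(β'+T)/β'² = 9·213·59/2500 = 113103/2500.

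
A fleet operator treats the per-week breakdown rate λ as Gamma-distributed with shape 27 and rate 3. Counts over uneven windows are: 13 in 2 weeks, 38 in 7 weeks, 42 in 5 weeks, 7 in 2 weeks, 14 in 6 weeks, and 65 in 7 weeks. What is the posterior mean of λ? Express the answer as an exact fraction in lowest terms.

103/16

Total count: 13 + 38 + 42 + 7 + 14 + 65 = 179.
Total exposure: 2 + 7 + 5 + 2 + 6 + 7 = 29 weeks.
By Gamma–Poisson conjugacy, the posterior is Gamma(α + Σx, β + Σt) = Gamma(27 + 179, 3 + 29) = Gamma(206, 32).
Posterior mean = α'/β' = 206/32 = 103/16.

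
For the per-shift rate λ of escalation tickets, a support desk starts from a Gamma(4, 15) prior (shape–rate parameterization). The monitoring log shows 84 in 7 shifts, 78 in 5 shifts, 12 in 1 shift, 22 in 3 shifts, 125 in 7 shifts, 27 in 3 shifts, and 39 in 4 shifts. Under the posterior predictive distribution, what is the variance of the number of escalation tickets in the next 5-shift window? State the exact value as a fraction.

Total count: 84 + 78 + 12 + 22 + 125 + 27 + 39 = 387.
Total exposure: 7 + 5 + 1 + 3 + 7 + 3 + 4 = 30 shifts.
By Gamma–Poisson conjugacy, the posterior is Gamma(α + Σx, β + Σt) = Gamma(4 + 387, 15 + 30) = Gamma(391, 45).
The posterior predictive for a window of length T is Negative Binomial with variance T·α'·(β'+T)/β'² = 5·391·50/2025 = 3910/81.

3910/81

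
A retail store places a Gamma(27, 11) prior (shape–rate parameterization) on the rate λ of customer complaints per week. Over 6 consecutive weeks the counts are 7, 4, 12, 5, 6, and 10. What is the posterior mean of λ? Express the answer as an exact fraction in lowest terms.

Total count: 7 + 4 + 12 + 5 + 6 + 10 = 44.
Total exposure: 6 weeks.
Conjugate update: add total count to the shape and total exposure to the rate, giving Gamma(71, 17).
Posterior mean = α'/β' = 71/17.

71/17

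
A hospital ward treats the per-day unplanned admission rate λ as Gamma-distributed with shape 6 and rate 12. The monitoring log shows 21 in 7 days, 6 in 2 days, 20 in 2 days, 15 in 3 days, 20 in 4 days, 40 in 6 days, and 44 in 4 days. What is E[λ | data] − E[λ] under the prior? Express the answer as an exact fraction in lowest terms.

19/5

Total count: 21 + 6 + 20 + 15 + 20 + 40 + 44 = 166.
Total exposure: 7 + 2 + 2 + 3 + 4 + 6 + 4 = 28 days.
Gamma(α, β) with Poisson data over total exposure Σt gives posterior Gamma(α+Σx, β+Σt) = Gamma(172, 40).
Posterior mean = 172/40 = 43/10; prior mean = 6/12 = 1/2. Difference = 43/10 − 1/2 = 19/5.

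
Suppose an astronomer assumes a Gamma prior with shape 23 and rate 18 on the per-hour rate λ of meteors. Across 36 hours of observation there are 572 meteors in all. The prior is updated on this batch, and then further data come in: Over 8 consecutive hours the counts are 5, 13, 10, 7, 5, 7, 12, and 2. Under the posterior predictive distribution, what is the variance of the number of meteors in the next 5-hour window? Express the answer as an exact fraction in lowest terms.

Total count 572 over total exposure 36 hours.
After the first batch: Gamma(23 + 572, 18 + 36) = Gamma(595, 54).
Total count: 5 + 13 + 10 + 7 + 5 + 7 + 12 + 2 = 61.
Total exposure: 8 hours.
After the second batch: Gamma(595 + 61, 54 + 8) = Gamma(656, 62).
The posterior predictive for a window of length T is Negative Binomial with variance T·α'·(β'+T)/β'² = 5·656·67/3844 = 54940/961.

54940/961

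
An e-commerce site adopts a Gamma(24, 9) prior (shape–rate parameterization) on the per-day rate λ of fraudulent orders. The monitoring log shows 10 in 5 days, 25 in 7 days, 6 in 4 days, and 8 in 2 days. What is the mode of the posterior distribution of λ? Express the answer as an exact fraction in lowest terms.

8/3

Total count: 10 + 25 + 6 + 8 = 49.
Total exposure: 5 + 7 + 4 + 2 = 18 days.
Gamma(α, β) with Poisson data over total exposure Σt gives posterior Gamma(α+Σx, β+Σt) = Gamma(73, 27).
Posterior mode = (α'−1)/β' = 72/27 = 8/3.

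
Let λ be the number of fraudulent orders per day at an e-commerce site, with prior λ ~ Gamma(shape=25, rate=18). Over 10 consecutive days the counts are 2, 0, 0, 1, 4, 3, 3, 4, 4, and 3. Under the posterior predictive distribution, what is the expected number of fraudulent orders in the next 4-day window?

7

Total count: 2 + 0 + 0 + 1 + 4 + 3 + 3 + 4 + 4 + 3 = 24.
Total exposure: 10 days.
The Gamma prior is conjugate for the Poisson rate, so λ | data ~ Gamma(25+24, 18+10) = Gamma(49, 28).
Predictive mean over a 4-day window = T·E[λ|data] = 4·49/28 = 7.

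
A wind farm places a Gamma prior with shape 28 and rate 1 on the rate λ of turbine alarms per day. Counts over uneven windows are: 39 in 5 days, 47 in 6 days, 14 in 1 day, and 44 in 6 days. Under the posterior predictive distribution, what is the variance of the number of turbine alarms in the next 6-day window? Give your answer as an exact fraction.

Total count: 39 + 47 + 14 + 44 = 144.
Total exposure: 5 + 6 + 1 + 6 = 18 days.
Conjugate update: add total count to the shape and total exposure to the rate, giving Gamma(172, 19).
The posterior predictive for a window of length T is Negative Binomial with variance T·α'·(β'+T)/β'² = 6·172·25/361 = 25800/361.

25800/361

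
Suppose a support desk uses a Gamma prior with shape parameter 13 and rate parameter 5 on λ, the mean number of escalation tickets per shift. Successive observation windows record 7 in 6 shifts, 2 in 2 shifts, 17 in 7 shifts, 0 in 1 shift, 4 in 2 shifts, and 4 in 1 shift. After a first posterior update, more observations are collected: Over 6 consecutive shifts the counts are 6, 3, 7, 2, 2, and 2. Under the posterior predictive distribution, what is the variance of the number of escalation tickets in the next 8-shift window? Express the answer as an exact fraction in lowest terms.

Total count: 7 + 2 + 17 + 0 + 4 + 4 = 34.
Total exposure: 6 + 2 + 7 + 1 + 2 + 1 = 19 shifts.
After the first batch: Gamma(13 + 34, 5 + 19) = Gamma(47, 24).
Total count: 6 + 3 + 7 + 2 + 2 + 2 = 22.
Total exposure: 6 shifts.
After the second batch: Gamma(47 + 22, 24 + 6) = Gamma(69, 30).
The posterior predictive for a window of length T is Negative Binomial with variance T·α'·(β'+T)/β'² = 8·69·38/900 = 1748/75.

1748/75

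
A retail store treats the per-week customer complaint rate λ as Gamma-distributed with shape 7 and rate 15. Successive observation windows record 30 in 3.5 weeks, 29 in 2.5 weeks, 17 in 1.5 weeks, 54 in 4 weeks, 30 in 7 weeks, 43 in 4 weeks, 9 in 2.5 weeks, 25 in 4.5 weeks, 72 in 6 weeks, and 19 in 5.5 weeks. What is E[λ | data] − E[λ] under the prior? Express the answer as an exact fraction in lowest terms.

4633/840

Total count: 30 + 29 + 17 + 54 + 30 + 43 + 9 + 25 + 72 + 19 = 328.
Total exposure: 3.5 + 2.5 + 1.5 + 4 + 7 + 4 + 2.5 + 4.5 + 6 + 5.5 = 41 weeks.
Gamma(α, β) with Poisson data over total exposure Σt gives posterior Gamma(α+Σx, β+Σt) = Gamma(335, 56).
Posterior mean = 335/56 = 335/56; prior mean = 7/15 = 7/15. Difference = 335/56 − 7/15 = 4633/840.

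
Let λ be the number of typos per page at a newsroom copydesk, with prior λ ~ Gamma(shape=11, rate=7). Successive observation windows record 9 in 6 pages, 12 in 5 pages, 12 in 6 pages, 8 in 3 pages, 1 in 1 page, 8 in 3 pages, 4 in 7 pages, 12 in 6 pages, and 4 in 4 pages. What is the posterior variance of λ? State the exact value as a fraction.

Total count: 9 + 12 + 12 + 8 + 1 + 8 + 4 + 12 + 4 = 70.
Total exposure: 6 + 5 + 6 + 3 + 1 + 3 + 7 + 6 + 4 = 41 pages.
The Gamma prior is conjugate for the Poisson rate, so λ | data ~ Gamma(11+70, 7+41) = Gamma(81, 48).
Posterior variance = α'/β'² = 81/2304 = 9/256.

9/256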